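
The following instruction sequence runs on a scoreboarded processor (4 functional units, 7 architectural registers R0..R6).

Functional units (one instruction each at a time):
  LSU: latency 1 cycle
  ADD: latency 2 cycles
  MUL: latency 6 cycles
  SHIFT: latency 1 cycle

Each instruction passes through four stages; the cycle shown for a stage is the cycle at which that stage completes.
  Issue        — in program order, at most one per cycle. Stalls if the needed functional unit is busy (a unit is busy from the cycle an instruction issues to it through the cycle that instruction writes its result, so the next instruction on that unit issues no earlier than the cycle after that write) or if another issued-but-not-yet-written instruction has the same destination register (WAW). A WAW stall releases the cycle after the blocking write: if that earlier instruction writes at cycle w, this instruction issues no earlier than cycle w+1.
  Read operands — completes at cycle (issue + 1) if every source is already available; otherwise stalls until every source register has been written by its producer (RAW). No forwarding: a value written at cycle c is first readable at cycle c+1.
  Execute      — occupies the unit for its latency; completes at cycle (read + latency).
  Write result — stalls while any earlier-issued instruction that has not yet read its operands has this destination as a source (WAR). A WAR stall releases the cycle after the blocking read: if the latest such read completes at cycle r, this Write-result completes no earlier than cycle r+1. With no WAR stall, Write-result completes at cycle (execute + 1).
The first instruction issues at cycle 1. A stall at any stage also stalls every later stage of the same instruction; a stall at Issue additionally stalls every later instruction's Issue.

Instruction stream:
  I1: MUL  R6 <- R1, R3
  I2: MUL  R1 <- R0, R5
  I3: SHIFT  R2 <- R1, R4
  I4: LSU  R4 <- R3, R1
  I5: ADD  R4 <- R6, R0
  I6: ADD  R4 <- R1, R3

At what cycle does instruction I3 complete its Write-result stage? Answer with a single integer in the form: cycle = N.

1) issue 1, read 2, done 8, write 9
2) issue 10, read 11, done 17, write 18  <struct: MUL busy until I1 writes@9>
3) issue 11, read 19, done 20, write 21  <RAW R1: wait I2 write@18>
4) issue 12, read 19, done 20, write 21  <RAW R1: wait I2 write@18>
5) issue 22, read 23, done 25, write 26  <WAW R4: wait I4 write@21>
6) issue 27, read 28, done 30, write 31  <struct: ADD busy until I5 writes@26>

cycle = 21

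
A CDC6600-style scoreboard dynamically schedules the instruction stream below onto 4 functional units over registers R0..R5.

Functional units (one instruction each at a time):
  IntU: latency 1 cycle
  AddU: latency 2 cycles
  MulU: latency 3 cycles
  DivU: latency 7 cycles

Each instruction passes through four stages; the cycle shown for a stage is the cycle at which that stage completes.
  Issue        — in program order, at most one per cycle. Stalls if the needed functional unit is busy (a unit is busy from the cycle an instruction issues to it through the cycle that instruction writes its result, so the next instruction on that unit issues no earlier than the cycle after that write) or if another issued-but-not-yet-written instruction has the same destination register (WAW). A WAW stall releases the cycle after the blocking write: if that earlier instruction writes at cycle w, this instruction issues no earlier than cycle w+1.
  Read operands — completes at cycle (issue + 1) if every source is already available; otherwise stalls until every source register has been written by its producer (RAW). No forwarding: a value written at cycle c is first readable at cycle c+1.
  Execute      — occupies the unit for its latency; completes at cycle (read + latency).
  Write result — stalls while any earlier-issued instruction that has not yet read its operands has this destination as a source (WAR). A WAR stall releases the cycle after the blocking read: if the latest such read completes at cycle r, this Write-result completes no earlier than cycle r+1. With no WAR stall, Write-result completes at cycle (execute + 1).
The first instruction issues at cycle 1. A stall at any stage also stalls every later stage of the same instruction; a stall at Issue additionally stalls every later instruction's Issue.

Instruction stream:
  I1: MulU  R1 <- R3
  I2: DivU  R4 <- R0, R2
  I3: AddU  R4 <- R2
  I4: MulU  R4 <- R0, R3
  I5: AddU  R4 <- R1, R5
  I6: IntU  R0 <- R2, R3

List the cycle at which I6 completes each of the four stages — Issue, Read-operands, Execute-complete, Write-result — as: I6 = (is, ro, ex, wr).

1) issue 1, read 2, done 5, write 6
2) issue 2, read 3, done 10, write 11
3) issue 12, read 13, done 15, write 16  <WAW R4: wait I2 write@11>
4) issue 17, read 18, done 21, write 22  <WAW R4: wait I3 write@16>
5) issue 23, read 24, done 26, write 27  <WAW R4: wait I4 write@22>
6) issue 24, read 25, done 26, write 27

I6 = (24, 25, 26, 27)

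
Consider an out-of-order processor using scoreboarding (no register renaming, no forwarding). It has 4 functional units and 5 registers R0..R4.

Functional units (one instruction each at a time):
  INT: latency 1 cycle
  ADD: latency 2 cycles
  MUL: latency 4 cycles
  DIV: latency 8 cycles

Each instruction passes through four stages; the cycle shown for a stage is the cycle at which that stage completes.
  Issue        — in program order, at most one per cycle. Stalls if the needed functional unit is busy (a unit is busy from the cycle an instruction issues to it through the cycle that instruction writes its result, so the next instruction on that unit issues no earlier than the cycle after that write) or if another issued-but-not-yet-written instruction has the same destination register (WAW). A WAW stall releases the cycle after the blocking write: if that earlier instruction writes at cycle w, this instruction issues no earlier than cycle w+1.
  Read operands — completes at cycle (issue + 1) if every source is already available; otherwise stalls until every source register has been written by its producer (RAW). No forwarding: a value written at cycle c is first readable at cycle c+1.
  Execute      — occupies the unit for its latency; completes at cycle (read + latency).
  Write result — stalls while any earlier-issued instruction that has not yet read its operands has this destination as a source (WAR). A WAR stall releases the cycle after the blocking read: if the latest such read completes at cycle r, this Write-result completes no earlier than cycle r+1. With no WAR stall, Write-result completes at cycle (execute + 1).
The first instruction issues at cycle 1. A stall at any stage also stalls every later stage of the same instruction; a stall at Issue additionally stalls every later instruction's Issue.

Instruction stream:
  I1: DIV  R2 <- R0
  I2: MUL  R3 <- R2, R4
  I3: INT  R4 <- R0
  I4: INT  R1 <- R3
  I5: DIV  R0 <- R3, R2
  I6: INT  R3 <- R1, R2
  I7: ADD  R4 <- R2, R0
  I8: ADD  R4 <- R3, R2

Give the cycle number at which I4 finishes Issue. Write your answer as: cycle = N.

cycle = 14

cycle 1: issue I1 (DIV)
cycle 2: I1 read-ops, issue I2 (MUL)
cycle 3: issue I3 (INT)
cycle 4: I3 read-ops
cycle 5: I3 finished on INT
cycle 10: I1 finished on DIV
cycle 11: I1→R2
cycle 12: I2 read-ops
cycle 13: I3→R4
cycle 14: issue I4 (INT)
cycle 15: issue I5 (DIV)
cycle 16: I2 finished on MUL
cycle 17: I2→R3
cycle 18: I4 read-ops, I5 read-ops
cycle 19: I4 finished on INT
cycle 20: I4→R1
cycle 21: issue I6 (INT)
cycle 22: I6 read-ops, issue I7 (ADD)
cycle 23: I6 finished on INT
cycle 24: I6→R3
cycle 26: I5 finished on DIV
cycle 27: I5→R0
cycle 28: I7 read-ops
cycle 30: I7 finished on ADD
cycle 31: I7→R4
cycle 32: issue I8 (ADD)
cycle 33: I8 read-ops
cycle 35: I8 finished on ADD
cycle 36: I8→R4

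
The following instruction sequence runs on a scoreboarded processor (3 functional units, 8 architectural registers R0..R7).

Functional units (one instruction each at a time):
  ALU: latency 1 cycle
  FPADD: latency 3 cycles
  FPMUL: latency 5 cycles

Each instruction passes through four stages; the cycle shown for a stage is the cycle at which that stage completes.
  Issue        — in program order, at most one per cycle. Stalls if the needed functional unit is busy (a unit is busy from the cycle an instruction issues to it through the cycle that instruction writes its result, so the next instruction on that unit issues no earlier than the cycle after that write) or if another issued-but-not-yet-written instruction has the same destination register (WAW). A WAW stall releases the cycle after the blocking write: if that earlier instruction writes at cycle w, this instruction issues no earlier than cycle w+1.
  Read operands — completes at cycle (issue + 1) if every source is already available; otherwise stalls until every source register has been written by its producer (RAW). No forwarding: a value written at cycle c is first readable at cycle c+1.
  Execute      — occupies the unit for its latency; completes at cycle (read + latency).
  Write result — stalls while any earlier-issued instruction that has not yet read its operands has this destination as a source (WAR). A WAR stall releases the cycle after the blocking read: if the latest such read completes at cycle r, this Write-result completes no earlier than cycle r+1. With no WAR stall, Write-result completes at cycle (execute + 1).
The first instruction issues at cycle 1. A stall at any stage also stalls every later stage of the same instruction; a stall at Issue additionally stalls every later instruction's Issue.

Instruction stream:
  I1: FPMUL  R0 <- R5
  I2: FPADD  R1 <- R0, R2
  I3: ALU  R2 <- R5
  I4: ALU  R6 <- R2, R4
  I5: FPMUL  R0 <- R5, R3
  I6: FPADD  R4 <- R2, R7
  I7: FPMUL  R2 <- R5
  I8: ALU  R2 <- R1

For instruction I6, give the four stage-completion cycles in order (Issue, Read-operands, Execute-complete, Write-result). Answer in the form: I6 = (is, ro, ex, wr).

I6 = (14, 15, 18, 19)

t=1  issue I1 (FPMUL)
t=2  I1 read-ops, issue I2 (FPADD)
t=3  issue I3 (ALU)
t=4  I3 read-ops
t=5  I3 finished on ALU
t=7  I1 finished on FPMUL
t=8  I1→R0
t=9  I2 read-ops
t=10  I3→R2
t=11  issue I4 (ALU)
t=12  I2 finished on FPADD, I4 read-ops, issue I5 (FPMUL)
t=13  I2→R1, I4 finished on ALU, I5 read-ops
t=14  I4→R6, issue I6 (FPADD)
t=15  I6 read-ops
t=18  I5 finished on FPMUL, I6 finished on FPADD
t=19  I5→R0, I6→R4
t=20  issue I7 (FPMUL)
t=21  I7 read-ops
t=26  I7 finished on FPMUL
t=27  I7→R2
t=28  issue I8 (ALU)
t=29  I8 read-ops
t=30  I8 finished on ALU
t=31  I8→R2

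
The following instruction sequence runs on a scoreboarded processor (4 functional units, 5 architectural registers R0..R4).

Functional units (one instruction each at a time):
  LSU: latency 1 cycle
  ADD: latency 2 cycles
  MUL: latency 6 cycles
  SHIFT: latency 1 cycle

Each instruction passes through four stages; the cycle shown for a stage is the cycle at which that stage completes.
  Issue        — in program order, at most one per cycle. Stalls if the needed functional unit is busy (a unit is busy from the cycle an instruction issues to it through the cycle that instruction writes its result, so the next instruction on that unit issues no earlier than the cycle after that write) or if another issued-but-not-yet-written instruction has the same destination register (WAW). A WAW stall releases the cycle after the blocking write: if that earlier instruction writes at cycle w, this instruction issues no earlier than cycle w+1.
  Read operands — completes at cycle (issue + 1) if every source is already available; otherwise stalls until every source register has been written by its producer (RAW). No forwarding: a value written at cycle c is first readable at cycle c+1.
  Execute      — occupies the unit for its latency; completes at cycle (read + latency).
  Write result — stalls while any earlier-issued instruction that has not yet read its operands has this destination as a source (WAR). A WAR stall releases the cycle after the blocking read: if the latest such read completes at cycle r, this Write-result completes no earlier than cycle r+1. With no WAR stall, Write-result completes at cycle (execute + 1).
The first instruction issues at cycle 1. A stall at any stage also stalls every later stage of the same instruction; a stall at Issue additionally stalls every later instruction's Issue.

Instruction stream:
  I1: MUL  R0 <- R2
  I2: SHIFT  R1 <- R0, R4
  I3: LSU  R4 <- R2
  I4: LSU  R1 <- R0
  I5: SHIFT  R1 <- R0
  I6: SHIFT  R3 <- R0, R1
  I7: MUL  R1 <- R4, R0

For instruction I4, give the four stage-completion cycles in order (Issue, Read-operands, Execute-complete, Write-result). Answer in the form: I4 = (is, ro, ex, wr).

I4 = (13, 14, 15, 16)

  I1 | 1 | 2 | 8 | 9
  I2 | 2 | 10 | 11 | 12   RAW R0: wait I1 write@9
  I3 | 3 | 4 | 5 | 11   WAR R4: wait I2 read@10
  I4 | 13 | 14 | 15 | 16   WAW R1: wait I2 write@12
  I5 | 17 | 18 | 19 | 20   WAW R1: wait I4 write@16
  I6 | 21 | 22 | 23 | 24   struct: SHIFT busy until I5 writes@20
  I7 | 22 | 23 | 29 | 30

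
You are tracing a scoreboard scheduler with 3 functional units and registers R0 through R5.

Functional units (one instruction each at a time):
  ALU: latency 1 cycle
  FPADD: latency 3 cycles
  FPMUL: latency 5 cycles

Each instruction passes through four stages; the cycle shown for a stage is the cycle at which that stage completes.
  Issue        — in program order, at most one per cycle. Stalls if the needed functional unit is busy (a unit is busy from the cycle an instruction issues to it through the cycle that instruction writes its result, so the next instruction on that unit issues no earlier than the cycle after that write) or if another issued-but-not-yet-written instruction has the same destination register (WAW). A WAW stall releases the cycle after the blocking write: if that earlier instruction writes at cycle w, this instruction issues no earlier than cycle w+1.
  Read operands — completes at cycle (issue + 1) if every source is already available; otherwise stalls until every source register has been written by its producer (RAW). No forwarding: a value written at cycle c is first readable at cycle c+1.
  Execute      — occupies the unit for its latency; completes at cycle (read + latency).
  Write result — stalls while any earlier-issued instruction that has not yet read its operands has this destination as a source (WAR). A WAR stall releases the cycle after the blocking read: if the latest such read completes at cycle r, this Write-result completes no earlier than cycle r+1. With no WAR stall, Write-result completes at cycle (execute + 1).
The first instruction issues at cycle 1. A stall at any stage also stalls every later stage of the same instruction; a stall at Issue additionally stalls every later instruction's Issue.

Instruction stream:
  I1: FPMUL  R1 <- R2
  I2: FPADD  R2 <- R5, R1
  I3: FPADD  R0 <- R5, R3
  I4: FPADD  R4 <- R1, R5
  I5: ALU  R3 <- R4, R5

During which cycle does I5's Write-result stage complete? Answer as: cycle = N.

cycle = 28

I1  is:1  ro:2  ex:7  wr:8
I2  is:2  ro:9  ex:12  wr:13  — RAW R1: wait I1 write@8
I3  is:14  ro:15  ex:18  wr:19  — struct: FPADD busy until I2 writes@13
I4  is:20  ro:21  ex:24  wr:25  — struct: FPADD busy until I3 writes@19
I5  is:21  ro:26  ex:27  wr:28  — RAW R4: wait I4 write@25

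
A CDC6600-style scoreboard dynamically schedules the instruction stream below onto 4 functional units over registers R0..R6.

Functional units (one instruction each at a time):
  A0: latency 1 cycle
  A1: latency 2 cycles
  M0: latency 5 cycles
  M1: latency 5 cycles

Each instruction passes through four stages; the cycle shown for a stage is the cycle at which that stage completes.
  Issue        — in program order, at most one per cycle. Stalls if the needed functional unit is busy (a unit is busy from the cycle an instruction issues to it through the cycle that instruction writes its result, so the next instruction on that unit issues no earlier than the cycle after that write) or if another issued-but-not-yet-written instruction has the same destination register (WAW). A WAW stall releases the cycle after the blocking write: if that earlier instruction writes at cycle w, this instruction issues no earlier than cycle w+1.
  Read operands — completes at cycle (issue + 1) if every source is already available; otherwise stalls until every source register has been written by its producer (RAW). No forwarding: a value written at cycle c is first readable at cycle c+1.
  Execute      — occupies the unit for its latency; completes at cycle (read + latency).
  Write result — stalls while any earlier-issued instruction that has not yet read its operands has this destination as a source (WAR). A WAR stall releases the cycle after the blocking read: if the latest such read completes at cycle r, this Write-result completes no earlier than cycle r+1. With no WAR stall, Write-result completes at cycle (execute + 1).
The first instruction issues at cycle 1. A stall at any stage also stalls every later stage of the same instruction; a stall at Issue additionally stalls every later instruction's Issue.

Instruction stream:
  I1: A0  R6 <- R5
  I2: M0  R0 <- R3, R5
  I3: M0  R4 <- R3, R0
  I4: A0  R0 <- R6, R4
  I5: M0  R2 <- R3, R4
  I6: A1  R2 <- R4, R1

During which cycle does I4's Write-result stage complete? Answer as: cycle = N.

cycle = 20

[I1] 1/2/3/4
[I2] 2/3/8/9
[I3] 10/11/16/17  (struct: M0 busy until I2 writes@9)
[I4] 11/18/19/20  (RAW R4: wait I3 write@17)
[I5] 18/19/24/25  (struct: M0 busy until I3 writes@17)
[I6] 26/27/29/30  (WAW R2: wait I5 write@25)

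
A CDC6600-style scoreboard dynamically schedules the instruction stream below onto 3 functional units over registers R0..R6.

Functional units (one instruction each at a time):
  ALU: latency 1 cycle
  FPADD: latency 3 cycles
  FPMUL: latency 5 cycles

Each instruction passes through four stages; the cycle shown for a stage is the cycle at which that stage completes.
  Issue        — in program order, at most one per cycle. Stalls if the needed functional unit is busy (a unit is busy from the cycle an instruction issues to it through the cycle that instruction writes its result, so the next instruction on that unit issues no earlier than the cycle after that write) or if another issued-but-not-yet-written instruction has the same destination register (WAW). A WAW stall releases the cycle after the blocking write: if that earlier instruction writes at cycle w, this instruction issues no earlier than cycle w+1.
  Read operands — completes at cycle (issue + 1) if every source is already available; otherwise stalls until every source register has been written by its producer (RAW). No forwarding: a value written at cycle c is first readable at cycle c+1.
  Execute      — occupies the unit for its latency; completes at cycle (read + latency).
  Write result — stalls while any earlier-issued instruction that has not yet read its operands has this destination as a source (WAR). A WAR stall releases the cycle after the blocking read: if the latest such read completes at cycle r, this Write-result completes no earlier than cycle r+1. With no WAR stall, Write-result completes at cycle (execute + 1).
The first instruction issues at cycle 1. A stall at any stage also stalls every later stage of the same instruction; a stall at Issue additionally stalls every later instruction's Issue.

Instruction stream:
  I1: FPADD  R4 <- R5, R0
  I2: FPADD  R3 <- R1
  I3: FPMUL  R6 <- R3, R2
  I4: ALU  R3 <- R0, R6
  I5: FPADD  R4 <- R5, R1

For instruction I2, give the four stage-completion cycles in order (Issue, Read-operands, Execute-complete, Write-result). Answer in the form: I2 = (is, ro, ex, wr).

cycle 1: I1 dispatched to FPADD
cycle 2: I1 operands ready
cycle 5: I1 complete
cycle 6: R4←I1
cycle 7: I2 dispatched to FPADD
cycle 8: I2 operands ready; I3 dispatched to FPMUL
cycle 11: I2 complete
cycle 12: R3←I2
cycle 13: I3 operands ready; I4 dispatched to ALU
cycle 14: I5 dispatched to FPADD
cycle 15: I5 operands ready
cycle 18: I3 complete; I5 complete
cycle 19: R6←I3; R4←I5
cycle 20: I4 operands ready
cycle 21: I4 complete
cycle 22: R3←I4

I2 = (7, 8, 11, 12)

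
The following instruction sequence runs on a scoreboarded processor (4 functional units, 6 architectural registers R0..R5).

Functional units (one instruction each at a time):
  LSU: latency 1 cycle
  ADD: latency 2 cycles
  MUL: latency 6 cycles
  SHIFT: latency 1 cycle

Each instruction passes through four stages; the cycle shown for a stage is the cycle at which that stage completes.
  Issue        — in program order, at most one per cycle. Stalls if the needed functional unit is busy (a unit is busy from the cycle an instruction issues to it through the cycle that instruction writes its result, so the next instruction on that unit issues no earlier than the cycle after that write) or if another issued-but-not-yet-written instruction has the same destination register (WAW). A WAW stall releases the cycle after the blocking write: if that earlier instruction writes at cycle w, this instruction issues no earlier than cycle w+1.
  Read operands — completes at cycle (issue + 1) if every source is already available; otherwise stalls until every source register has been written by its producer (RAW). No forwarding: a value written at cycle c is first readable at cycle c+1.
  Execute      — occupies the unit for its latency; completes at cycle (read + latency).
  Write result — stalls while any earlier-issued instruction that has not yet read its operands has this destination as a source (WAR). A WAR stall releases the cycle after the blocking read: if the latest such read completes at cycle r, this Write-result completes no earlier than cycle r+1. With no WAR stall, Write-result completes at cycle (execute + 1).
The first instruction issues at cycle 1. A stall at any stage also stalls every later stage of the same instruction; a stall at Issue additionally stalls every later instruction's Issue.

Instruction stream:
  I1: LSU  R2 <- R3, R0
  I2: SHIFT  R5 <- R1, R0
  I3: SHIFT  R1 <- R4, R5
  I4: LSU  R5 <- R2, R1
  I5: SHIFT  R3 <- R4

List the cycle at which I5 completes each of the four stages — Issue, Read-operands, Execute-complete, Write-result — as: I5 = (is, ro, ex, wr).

I5 = (10, 11, 12, 13)

c1: I1→LSU
c2: I1 RO, I2→SHIFT
c3: I1 EX, I2 RO
c4: I1 WR R2, I2 EX
c5: I2 WR R5
c6: I3→SHIFT
c7: I3 RO, I4→LSU
c8: I3 EX
c9: I3 WR R1
c10: I4 RO, I5→SHIFT
c11: I4 EX, I5 RO
c12: I4 WR R5, I5 EX
c13: I5 WR R3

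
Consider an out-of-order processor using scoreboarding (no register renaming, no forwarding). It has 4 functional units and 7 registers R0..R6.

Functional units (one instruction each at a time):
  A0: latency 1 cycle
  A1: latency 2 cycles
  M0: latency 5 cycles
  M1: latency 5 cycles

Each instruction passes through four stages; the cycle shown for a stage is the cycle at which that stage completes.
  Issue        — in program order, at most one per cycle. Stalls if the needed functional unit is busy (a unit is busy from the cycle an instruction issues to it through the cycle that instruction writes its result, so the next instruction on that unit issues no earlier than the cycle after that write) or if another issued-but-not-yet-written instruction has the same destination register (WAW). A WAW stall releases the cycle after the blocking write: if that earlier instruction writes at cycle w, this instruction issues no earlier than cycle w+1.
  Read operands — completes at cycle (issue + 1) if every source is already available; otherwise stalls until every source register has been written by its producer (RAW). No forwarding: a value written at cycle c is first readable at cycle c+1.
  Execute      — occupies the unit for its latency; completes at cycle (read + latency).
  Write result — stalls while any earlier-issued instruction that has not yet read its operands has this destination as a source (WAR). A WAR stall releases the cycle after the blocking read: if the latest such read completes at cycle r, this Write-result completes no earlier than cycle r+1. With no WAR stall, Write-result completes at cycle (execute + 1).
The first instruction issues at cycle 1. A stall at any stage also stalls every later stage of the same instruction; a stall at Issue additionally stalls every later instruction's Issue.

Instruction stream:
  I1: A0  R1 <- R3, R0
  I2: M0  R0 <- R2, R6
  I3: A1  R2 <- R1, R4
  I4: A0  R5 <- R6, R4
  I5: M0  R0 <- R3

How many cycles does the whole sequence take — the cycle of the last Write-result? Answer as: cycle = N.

  I1 | 1 | 2 | 3 | 4
  I2 | 2 | 3 | 8 | 9
  I3 | 3 | 5 | 7 | 8   RAW R1: wait I1 write@4
  I4 | 5 | 6 | 7 | 8   struct: A0 busy until I1 writes@4
  I5 | 10 | 11 | 16 | 17   struct: M0 busy until I2 writes@9

cycle = 17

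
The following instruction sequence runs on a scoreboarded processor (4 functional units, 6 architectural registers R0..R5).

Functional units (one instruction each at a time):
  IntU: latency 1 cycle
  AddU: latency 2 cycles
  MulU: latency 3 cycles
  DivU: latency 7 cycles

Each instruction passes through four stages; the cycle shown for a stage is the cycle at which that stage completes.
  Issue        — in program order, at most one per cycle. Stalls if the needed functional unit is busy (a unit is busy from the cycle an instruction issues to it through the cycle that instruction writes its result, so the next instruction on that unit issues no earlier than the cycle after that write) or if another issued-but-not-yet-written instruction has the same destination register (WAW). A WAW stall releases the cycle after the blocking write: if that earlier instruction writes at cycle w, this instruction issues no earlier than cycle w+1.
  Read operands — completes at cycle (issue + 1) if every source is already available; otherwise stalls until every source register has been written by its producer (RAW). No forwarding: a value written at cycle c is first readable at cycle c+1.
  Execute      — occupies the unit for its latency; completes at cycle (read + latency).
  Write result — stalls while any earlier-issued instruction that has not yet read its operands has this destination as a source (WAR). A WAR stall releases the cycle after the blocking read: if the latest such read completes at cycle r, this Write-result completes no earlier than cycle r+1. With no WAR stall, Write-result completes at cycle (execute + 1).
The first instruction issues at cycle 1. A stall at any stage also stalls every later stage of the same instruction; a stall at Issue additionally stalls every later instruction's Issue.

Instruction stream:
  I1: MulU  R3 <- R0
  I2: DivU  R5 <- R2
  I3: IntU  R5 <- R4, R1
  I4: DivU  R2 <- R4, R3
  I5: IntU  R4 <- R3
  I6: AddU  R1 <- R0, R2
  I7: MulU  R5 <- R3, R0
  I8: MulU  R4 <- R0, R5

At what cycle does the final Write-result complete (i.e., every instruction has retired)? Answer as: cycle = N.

cycle = 29

t=1  I1 issues→MulU
t=2  I1 reads, I2 issues→DivU
t=3  I2 reads
t=5  I1 exec-done
t=6  I1 writes R3
t=10  I2 exec-done
t=11  I2 writes R5
t=12  I3 issues→IntU
t=13  I3 reads, I4 issues→DivU
t=14  I3 exec-done, I4 reads
t=15  I3 writes R5
t=16  I5 issues→IntU
t=17  I5 reads, I6 issues→AddU
t=18  I5 exec-done, I7 issues→MulU
t=19  I5 writes R4, I7 reads
t=21  I4 exec-done
t=22  I4 writes R2, I7 exec-done
t=23  I6 reads, I7 writes R5
t=24  I8 issues→MulU
t=25  I6 exec-done, I8 reads
t=26  I6 writes R1
t=28  I8 exec-done
t=29  I8 writes R4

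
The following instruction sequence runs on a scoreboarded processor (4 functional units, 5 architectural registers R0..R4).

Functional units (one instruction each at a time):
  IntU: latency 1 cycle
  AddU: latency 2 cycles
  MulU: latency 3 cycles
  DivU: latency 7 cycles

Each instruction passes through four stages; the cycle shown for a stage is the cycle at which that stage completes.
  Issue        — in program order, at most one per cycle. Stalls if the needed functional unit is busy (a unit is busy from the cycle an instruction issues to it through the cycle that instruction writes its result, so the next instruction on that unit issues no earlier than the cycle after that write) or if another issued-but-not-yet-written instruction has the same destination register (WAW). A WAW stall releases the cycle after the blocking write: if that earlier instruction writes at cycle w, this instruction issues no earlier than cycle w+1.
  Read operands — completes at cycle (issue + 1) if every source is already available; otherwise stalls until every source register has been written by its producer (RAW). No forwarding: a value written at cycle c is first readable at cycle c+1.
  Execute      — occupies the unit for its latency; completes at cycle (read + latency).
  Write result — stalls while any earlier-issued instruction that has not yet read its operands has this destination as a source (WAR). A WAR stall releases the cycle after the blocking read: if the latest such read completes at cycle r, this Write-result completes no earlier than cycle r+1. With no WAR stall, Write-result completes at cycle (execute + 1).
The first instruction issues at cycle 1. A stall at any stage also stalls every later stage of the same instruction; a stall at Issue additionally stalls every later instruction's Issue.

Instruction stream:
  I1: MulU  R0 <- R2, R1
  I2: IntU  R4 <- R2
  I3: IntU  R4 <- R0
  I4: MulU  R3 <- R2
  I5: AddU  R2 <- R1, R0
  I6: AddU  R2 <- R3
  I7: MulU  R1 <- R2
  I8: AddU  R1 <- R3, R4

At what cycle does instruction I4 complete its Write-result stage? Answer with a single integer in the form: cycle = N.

cycle = 12

t=1  I1→MulU
t=2  I1 RO | I2→IntU
t=3  I2 RO
t=4  I2 EX
t=5  I1 EX | I2 WR R4
t=6  I1 WR R0 | I3→IntU
t=7  I3 RO | I4→MulU
t=8  I3 EX | I4 RO | I5→AddU
t=9  I3 WR R4 | I5 RO
t=11  I4 EX | I5 EX
t=12  I4 WR R3 | I5 WR R2
t=13  I6→AddU
t=14  I6 RO | I7→MulU
t=16  I6 EX
t=17  I6 WR R2
t=18  I7 RO
t=21  I7 EX
t=22  I7 WR R1
t=23  I8→AddU
t=24  I8 RO
t=26  I8 EX
t=27  I8 WR R1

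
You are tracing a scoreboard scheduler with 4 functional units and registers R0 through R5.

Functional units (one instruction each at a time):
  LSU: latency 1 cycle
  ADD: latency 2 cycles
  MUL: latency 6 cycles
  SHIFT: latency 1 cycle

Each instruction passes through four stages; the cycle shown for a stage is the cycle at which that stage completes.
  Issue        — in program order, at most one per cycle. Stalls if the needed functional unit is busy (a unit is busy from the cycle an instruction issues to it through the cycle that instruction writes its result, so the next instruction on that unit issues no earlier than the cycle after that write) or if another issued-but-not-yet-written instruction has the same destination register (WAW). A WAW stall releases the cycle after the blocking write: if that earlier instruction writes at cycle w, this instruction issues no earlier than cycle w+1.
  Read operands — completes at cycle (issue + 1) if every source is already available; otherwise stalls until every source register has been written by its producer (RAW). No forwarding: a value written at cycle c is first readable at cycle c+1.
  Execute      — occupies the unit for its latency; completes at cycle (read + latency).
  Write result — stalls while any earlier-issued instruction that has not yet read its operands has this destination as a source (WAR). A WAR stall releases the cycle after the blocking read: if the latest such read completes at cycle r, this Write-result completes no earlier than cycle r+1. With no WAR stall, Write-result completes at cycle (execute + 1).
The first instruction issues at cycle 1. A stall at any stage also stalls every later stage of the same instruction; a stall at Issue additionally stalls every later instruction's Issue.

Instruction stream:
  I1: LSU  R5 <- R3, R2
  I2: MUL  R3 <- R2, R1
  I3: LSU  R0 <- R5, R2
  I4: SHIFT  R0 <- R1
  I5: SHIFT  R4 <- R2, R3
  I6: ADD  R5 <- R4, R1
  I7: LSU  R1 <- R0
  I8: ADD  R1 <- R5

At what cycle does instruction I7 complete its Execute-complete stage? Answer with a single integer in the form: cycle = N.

t=1  I1 dispatched to LSU
t=2  I1 operands ready, I2 dispatched to MUL
t=3  I1 complete, I2 operands ready
t=4  R5←I1
t=5  I3 dispatched to LSU
t=6  I3 operands ready
t=7  I3 complete
t=8  R0←I3
t=9  I2 complete, I4 dispatched to SHIFT
t=10  R3←I2, I4 operands ready
t=11  I4 complete
t=12  R0←I4
t=13  I5 dispatched to SHIFT
t=14  I5 operands ready, I6 dispatched to ADD
t=15  I5 complete, I7 dispatched to LSU
t=16  R4←I5, I7 operands ready
t=17  I6 operands ready, I7 complete
t=18  R1←I7
t=19  I6 complete
t=20  R5←I6
t=21  I8 dispatched to ADD
t=22  I8 operands ready
t=24  I8 complete
t=25  R1←I8

cycle = 17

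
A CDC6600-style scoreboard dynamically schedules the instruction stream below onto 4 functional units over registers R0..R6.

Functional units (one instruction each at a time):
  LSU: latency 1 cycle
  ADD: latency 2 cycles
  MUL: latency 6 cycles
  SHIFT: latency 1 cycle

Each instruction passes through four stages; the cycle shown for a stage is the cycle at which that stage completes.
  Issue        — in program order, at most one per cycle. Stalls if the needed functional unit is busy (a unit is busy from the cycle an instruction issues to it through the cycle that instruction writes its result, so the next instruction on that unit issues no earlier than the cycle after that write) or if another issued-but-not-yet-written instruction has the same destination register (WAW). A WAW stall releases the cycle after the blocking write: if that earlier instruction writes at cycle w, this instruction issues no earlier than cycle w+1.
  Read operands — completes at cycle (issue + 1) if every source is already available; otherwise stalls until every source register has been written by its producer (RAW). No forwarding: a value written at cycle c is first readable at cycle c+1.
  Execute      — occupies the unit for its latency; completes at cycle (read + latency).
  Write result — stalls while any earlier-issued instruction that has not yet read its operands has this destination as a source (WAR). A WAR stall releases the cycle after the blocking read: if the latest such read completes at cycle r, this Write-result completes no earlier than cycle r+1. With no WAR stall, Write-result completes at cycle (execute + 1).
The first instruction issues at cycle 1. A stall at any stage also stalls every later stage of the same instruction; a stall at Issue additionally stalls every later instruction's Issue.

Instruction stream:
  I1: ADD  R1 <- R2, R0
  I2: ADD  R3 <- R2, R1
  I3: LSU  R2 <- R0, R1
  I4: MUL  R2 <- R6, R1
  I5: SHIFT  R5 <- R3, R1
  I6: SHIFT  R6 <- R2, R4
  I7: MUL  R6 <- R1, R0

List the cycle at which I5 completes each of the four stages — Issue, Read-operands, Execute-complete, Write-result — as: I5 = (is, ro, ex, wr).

I5 = (12, 13, 14, 15)

[I1] 1/2/4/5
[I2] 6/7/9/10  (struct: ADD busy until I1 writes@5)
[I3] 7/8/9/10
[I4] 11/12/18/19  (WAW R2: wait I3 write@10)
[I5] 12/13/14/15
[I6] 16/20/21/22  (struct: SHIFT busy until I5 writes@15; RAW R2: wait I4 write@19)
[I7] 23/24/30/31  (WAW R6: wait I6 write@22)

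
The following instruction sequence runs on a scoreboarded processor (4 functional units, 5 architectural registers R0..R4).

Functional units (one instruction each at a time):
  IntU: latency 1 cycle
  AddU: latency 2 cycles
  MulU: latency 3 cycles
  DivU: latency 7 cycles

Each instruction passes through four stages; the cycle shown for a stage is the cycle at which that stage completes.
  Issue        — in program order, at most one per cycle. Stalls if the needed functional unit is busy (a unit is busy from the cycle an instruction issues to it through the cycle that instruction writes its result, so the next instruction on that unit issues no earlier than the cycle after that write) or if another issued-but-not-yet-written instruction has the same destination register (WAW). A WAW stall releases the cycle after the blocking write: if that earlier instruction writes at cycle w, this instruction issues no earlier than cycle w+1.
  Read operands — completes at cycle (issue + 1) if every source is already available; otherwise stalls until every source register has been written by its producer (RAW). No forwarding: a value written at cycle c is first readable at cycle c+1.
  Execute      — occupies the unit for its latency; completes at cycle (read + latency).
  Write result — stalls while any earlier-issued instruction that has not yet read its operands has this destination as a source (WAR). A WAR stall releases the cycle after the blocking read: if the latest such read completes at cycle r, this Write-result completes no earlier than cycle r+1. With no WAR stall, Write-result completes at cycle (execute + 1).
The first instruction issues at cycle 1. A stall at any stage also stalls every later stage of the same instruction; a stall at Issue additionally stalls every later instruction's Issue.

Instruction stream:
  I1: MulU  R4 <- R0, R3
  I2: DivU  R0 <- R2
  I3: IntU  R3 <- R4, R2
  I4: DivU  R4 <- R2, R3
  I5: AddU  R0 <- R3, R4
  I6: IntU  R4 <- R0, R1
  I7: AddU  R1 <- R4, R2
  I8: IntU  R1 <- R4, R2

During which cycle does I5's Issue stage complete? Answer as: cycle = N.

cycle = 13

[1] issue I1 (MulU)
[2] I1 read-ops · issue I2 (DivU)
[3] I2 read-ops · issue I3 (IntU)
[5] I1 finished on MulU
[6] I1→R4
[7] I3 read-ops
[8] I3 finished on IntU
[9] I3→R3
[10] I2 finished on DivU
[11] I2→R0
[12] issue I4 (DivU)
[13] I4 read-ops · issue I5 (AddU)
[20] I4 finished on DivU
[21] I4→R4
[22] I5 read-ops · issue I6 (IntU)
[24] I5 finished on AddU
[25] I5→R0
[26] I6 read-ops · issue I7 (AddU)
[27] I6 finished on IntU
[28] I6→R4
[29] I7 read-ops
[31] I7 finished on AddU
[32] I7→R1
[33] issue I8 (IntU)
[34] I8 read-ops
[35] I8 finished on IntU
[36] I8→R1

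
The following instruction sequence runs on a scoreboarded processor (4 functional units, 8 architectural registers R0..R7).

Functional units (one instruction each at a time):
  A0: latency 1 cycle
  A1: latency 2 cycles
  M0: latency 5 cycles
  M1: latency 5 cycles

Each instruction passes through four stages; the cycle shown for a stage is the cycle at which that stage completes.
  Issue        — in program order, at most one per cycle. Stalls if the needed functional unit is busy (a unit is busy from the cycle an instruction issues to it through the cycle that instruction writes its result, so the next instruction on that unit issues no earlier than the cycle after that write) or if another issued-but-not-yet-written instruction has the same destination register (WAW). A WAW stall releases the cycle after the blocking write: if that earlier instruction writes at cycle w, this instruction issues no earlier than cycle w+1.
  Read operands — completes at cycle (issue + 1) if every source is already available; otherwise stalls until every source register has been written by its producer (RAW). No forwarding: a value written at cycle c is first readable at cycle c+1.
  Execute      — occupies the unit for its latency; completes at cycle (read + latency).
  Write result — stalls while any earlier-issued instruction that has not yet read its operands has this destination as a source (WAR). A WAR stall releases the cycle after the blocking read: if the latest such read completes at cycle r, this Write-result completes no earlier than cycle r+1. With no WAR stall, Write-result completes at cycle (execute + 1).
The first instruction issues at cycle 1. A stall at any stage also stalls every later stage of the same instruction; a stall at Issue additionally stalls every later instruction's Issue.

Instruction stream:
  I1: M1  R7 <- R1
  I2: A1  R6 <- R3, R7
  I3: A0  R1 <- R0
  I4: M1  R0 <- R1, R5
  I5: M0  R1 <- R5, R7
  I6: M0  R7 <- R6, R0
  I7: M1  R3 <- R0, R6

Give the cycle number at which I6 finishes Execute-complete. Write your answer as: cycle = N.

cycle = 24

I1  is:1  ro:2  ex:7  wr:8
I2  is:2  ro:9  ex:11  wr:12  — RAW R7: wait I1 write@8
I3  is:3  ro:4  ex:5  wr:6
I4  is:9  ro:10  ex:15  wr:16  — struct: M1 busy until I1 writes@8
I5  is:10  ro:11  ex:16  wr:17
I6  is:18  ro:19  ex:24  wr:25  — struct: M0 busy until I5 writes@17
I7  is:19  ro:20  ex:25  wr:26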